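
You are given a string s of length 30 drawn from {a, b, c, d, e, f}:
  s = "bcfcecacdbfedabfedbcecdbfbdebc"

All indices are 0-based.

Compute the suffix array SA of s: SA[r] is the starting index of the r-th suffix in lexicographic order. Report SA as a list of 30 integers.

[13, 6, 28, 18, 0, 25, 23, 9, 14, 29, 5, 21, 7, 3, 19, 1, 12, 17, 22, 8, 26, 27, 4, 20, 11, 16, 24, 2, 10, 15]

rank→(start, suffix):
  0 → (13, 'abfedbcecdbfbdebc')
  1 → (6, 'acdbfedabfedbcecdbfbdebc')
  2 → (28, 'bc')
  3 → (18, 'bcecdbfbdebc')
  4 → (0, 'bcfcecacdbfedabfedbcecdbfbdebc')
  5 → (25, 'bdebc')
  6 → (23, 'bfbdebc')
  7 → (9, 'bfedabfedbcecdbfbdebc')
  8 → (14, 'bfedbcecdbfbdebc')
  9 → (29, 'c')
  10 → (5, 'cacdbfedabfedbcecdbfbdebc')
  11 → (21, 'cdbfbdebc')
  12 → (7, 'cdbfedabfedbcecdbfbdebc')
  13 → (3, 'cecacdbfedabfedbcecdbfbdebc')
  14 → (19, 'cecdbfbdebc')
  15 → (1, 'cfcecacdbfedabfedbcecdbfbdebc')
  16 → (12, 'dabfedbcecdbfbdebc')
  17 → (17, 'dbcecdbfbdebc')
  18 → (22, 'dbfbdebc')
  19 → (8, 'dbfedabfedbcecdbfbdebc')
  20 → (26, 'debc')
  21 → (27, 'ebc')
  22 → (4, 'ecacdbfedabfedbcecdbfbdebc')
  23 → (20, 'ecdbfbdebc')
  24 → (11, 'edabfedbcecdbfbdebc')
  25 → (16, 'edbcecdbfbdebc')
  26 → (24, 'fbdebc')
  27 → (2, 'fcecacdbfedabfedbcecdbfbdebc')
  28 → (10, 'fedabfedbcecdbfbdebc')
  29 → (15, 'fedbcecdbfbdebc')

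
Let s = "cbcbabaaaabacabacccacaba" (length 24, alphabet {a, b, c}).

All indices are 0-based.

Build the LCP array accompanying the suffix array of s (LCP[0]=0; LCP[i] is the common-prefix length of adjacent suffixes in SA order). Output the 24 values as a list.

[0, 1, 3, 2, 1, 3, 3, 4, 1, 5, 2, 0, 2, 2, 2, 3, 1, 0, 4, 2, 1, 2, 1, 2]

rank→(start, suffix):
  0 → (23, 'a')
  1 → (6, 'aaaabacabacccacaba')
  2 → (7, 'aaabacabacccacaba')
  3 → (8, 'aabacabacccacaba')
  4 → (21, 'aba')
  5 → (4, 'abaaaabacabacccacaba')
  6 → (9, 'abacabacccacaba')
  7 → (13, 'abacccacaba')
  8 → (19, 'acaba')
  9 → (11, 'acabacccacaba')
  10 → (15, 'acccacaba')
  11 → (22, 'ba')
  12 → (5, 'baaaabacabacccacaba')
  13 → (3, 'babaaaabacabacccacaba')
  14 → (10, 'bacabacccacaba')
  15 → (14, 'bacccacaba')
  16 → (1, 'bcbabaaaabacabacccacaba')
  17 → (20, 'caba')
  18 → (12, 'cabacccacaba')
  19 → (18, 'cacaba')
  20 → (2, 'cbabaaaabacabacccacaba')
  21 → (0, 'cbcbabaaaabacabacccacaba')
  22 → (17, 'ccacaba')
  23 → (16, 'cccacaba')

SA = [23, 6, 7, 8, 21, 4, 9, 13, 19, 11, 15, 22, 5, 3, 10, 14, 1, 20, 12, 18, 2, 0, 17, 16]
[i] adj suffixes → lcp
  [1] 23/6 → 1 ('a')
  [2] 6/7 → 3 ('aaa')
  [3] 7/8 → 2 ('aa')
  [4] 8/21 → 1 ('a')
  [5] 21/4 → 3 ('aba')
  [6] 4/9 → 3 ('aba')
  [7] 9/13 → 4 ('abac')
  [8] 13/19 → 1 ('a')
  [9] 19/11 → 5 ('acaba')
  [10] 11/15 → 2 ('ac')
  [11] 15/22 → 0 ('')
  [12] 22/5 → 2 ('ba')
  [13] 5/3 → 2 ('ba')
  [14] 3/10 → 2 ('ba')
  [15] 10/14 → 3 ('bac')
  [16] 14/1 → 1 ('b')
  [17] 1/20 → 0 ('')
  [18] 20/12 → 4 ('caba')
  [19] 12/18 → 2 ('ca')
  [20] 18/2 → 1 ('c')
  [21] 2/0 → 2 ('cb')
  [22] 0/17 → 1 ('c')
  [23] 17/16 → 2 ('cc')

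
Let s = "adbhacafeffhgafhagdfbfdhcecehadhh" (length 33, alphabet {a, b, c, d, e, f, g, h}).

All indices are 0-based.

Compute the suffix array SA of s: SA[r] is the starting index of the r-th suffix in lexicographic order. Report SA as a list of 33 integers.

[4, 0, 29, 6, 13, 16, 20, 2, 5, 24, 26, 1, 18, 22, 30, 25, 8, 27, 19, 21, 7, 9, 14, 10, 12, 17, 32, 3, 28, 15, 23, 11, 31]

rank | idx | suffix
   0 |   4 | acafeffhgafhagdfbfdhcecehadhh
   1 |   0 | adbhacafeffhgafhagdfbfdhcecehadhh
   2 |  29 | adhh
   3 |   6 | afeffhgafhagdfbfdhcecehadhh
   4 |  13 | afhagdfbfdhcecehadhh
   5 |  16 | agdfbfdhcecehadhh
   6 |  20 | bfdhcecehadhh
   7 |   2 | bhacafeffhgafhagdfbfdhcecehadhh
   8 |   5 | cafeffhgafhagdfbfdhcecehadhh
   9 |  24 | cecehadhh
  10 |  26 | cehadhh
  11 |   1 | dbhacafeffhgafhagdfbfdhcecehadhh
  12 |  18 | dfbfdhcecehadhh
  13 |  22 | dhcecehadhh
  14 |  30 | dhh
  15 |  25 | ecehadhh
  16 |   8 | effhgafhagdfbfdhcecehadhh
  17 |  27 | ehadhh
  18 |  19 | fbfdhcecehadhh
  19 |  21 | fdhcecehadhh
  20 |   7 | feffhgafhagdfbfdhcecehadhh
  21 |   9 | ffhgafhagdfbfdhcecehadhh
  22 |  14 | fhagdfbfdhcecehadhh
  23 |  10 | fhgafhagdfbfdhcecehadhh
  24 |  12 | gafhagdfbfdhcecehadhh
  25 |  17 | gdfbfdhcecehadhh
  26 |  32 | h
  27 |   3 | hacafeffhgafhagdfbfdhcecehadhh
  28 |  28 | hadhh
  29 |  15 | hagdfbfdhcecehadhh
  30 |  23 | hcecehadhh
  31 |  11 | hgafhagdfbfdhcecehadhh
  32 |  31 | hh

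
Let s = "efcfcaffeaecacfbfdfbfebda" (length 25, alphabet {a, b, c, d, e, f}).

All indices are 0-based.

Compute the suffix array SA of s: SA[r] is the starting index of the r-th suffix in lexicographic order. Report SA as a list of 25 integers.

rank | idx | suffix
   0 |  24 | a
   1 |  12 | acfbfdfbfebda
   2 |   9 | aecacfbfdfbfebda
   3 |   5 | affeaecacfbfdfbfebda
   4 |  22 | bda
   5 |  15 | bfdfbfebda
   6 |  19 | bfebda
   7 |  11 | cacfbfdfbfebda
   8 |   4 | caffeaecacfbfdfbfebda
   9 |  13 | cfbfdfbfebda
  10 |   2 | cfcaffeaecacfbfdfbfebda
  11 |  23 | da
  12 |  17 | dfbfebda
  13 |   8 | eaecacfbfdfbfebda
  14 |  21 | ebda
  15 |  10 | ecacfbfdfbfebda
  16 |   0 | efcfcaffeaecacfbfdfbfebda
  17 |  14 | fbfdfbfebda
  18 |  18 | fbfebda
  19 |   3 | fcaffeaecacfbfdfbfebda
  20 |   1 | fcfcaffeaecacfbfdfbfebda
  21 |  16 | fdfbfebda
  22 |   7 | feaecacfbfdfbfebda
  23 |  20 | febda
  24 |   6 | ffeaecacfbfdfbfebda

[24, 12, 9, 5, 22, 15, 19, 11, 4, 13, 2, 23, 17, 8, 21, 10, 0, 14, 18, 3, 1, 16, 7, 20, 6]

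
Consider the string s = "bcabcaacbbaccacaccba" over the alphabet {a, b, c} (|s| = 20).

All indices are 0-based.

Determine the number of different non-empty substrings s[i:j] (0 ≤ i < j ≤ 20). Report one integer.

180

rank | idx | suffix
   0 |  19 | a
   1 |   5 | aacbbaccacaccba
   2 |   2 | abcaacbbaccacaccba
   3 |  13 | acaccba
   4 |   6 | acbbaccacaccba
   5 |  10 | accacaccba
   6 |  15 | accba
   7 |  18 | ba
   8 |   9 | baccacaccba
   9 |   8 | bbaccacaccba
  10 |   3 | bcaacbbaccacaccba
  11 |   0 | bcabcaacbbaccacaccba
  12 |   4 | caacbbaccacaccba
  13 |   1 | cabcaacbbaccacaccba
  14 |  12 | cacaccba
  15 |  14 | caccba
  16 |  17 | cba
  17 |   7 | cbbaccacaccba
  18 |  11 | ccacaccba
  19 |  16 | ccba

SA = [19, 5, 2, 13, 6, 10, 15, 18, 9, 8, 3, 0, 4, 1, 12, 14, 17, 7, 11, 16]
rank  pair      lcp
   1  s[19:],s[5:]  1  'a'
   2  s[5:],s[2:]  1  'a'
   3  s[2:],s[13:]  1  'a'
   4  s[13:],s[6:]  2  'ac'
   5  s[6:],s[10:]  2  'ac'
   6  s[10:],s[15:]  3  'acc'
   7  s[15:],s[18:]  0  ''
   8  s[18:],s[9:]  2  'ba'
   9  s[9:],s[8:]  1  'b'
  10  s[8:],s[3:]  1  'b'
  11  s[3:],s[0:]  3  'bca'
  12  s[0:],s[4:]  0  ''
  13  s[4:],s[1:]  2  'ca'
  14  s[1:],s[12:]  2  'ca'
  15  s[12:],s[14:]  3  'cac'
  16  s[14:],s[17:]  1  'c'
  17  s[17:],s[7:]  2  'cb'
  18  s[7:],s[11:]  1  'c'
  19  s[11:],s[16:]  2  'cc'

n(n+1)/2 = 20·21/2 = 210
Σ LCP = 0 + 1 + 1 + 1 + 2 + 2 + 3 + 0 + 2 + 1 + 1 + 3 + 0 + 2 + 2 + 3 + 1 + 2 + 1 + 2 = 30
distinct = 210 − 30 = 180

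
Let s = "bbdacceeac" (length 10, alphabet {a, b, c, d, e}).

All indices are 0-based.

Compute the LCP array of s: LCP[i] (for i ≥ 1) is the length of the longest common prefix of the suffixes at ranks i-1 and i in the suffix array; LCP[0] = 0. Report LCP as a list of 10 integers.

rank | idx | suffix
   0 |   8 | ac
   1 |   3 | acceeac
   2 |   0 | bbdacceeac
   3 |   1 | bdacceeac
   4 |   9 | c
   5 |   4 | cceeac
   6 |   5 | ceeac
   7 |   2 | dacceeac
   8 |   7 | eac
   9 |   6 | eeac

SA = [8, 3, 0, 1, 9, 4, 5, 2, 7, 6]
rank  pair      lcp
   1  s[8:],s[3:]  2  'ac'
   2  s[3:],s[0:]  0  ''
   3  s[0:],s[1:]  1  'b'
   4  s[1:],s[9:]  0  ''
   5  s[9:],s[4:]  1  'c'
   6  s[4:],s[5:]  1  'c'
   7  s[5:],s[2:]  0  ''
   8  s[2:],s[7:]  0  ''
   9  s[7:],s[6:]  1  'e'

[0, 2, 0, 1, 0, 1, 1, 0, 0, 1]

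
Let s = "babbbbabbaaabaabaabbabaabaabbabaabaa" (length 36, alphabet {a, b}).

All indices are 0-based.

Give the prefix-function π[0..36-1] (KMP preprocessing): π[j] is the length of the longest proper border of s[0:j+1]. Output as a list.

π[0] = 0
j=1 s[j]='a': π[1]=0 (border '')
j=2 s[j]='b': π[2]=1 (border 'b')
j=3 s[j]='b': k: 1→0; π[3]=1 (border 'b')
j=4 s[j]='b': k: 1→0; π[4]=1 (border 'b')
j=5 s[j]='b': k: 1→0; π[5]=1 (border 'b')
j=6 s[j]='a': π[6]=2 (border 'ba')
j=7 s[j]='b': π[7]=3 (border 'bab')
j=8 s[j]='b': π[8]=4 (border 'babb')
j=9 s[j]='a': k: 4→1; π[9]=2 (border 'ba')
j=10 s[j]='a': k: 2→0; π[10]=0 (border '')
j=11 s[j]='a': π[11]=0 (border '')
j=12 s[j]='b': π[12]=1 (border 'b')
j=13 s[j]='a': π[13]=2 (border 'ba')
j=14 s[j]='a': k: 2→0; π[14]=0 (border '')
j=15 s[j]='b': π[15]=1 (border 'b')
j=16 s[j]='a': π[16]=2 (border 'ba')
j=17 s[j]='a': k: 2→0; π[17]=0 (border '')
j=18 s[j]='b': π[18]=1 (border 'b')
j=19 s[j]='b': k: 1→0; π[19]=1 (border 'b')
j=20 s[j]='a': π[20]=2 (border 'ba')
j=21 s[j]='b': π[21]=3 (border 'bab')
j=22 s[j]='a': k: 3→1; π[22]=2 (border 'ba')
j=23 s[j]='a': k: 2→0; π[23]=0 (border '')
j=24 s[j]='b': π[24]=1 (border 'b')
j=25 s[j]='a': π[25]=2 (border 'ba')
j=26 s[j]='a': k: 2→0; π[26]=0 (border '')
j=27 s[j]='b': π[27]=1 (border 'b')
j=28 s[j]='b': k: 1→0; π[28]=1 (border 'b')
j=29 s[j]='a': π[29]=2 (border 'ba')
j=30 s[j]='b': π[30]=3 (border 'bab')
j=31 s[j]='a': k: 3→1; π[31]=2 (border 'ba')
j=32 s[j]='a': k: 2→0; π[32]=0 (border '')
j=33 s[j]='b': π[33]=1 (border 'b')
j=34 s[j]='a': π[34]=2 (border 'ba')
j=35 s[j]='a': k: 2→0; π[35]=0 (border '')

[0, 0, 1, 1, 1, 1, 2, 3, 4, 2, 0, 0, 1, 2, 0, 1, 2, 0, 1, 1, 2, 3, 2, 0, 1, 2, 0, 1, 1, 2, 3, 2, 0, 1, 2, 0]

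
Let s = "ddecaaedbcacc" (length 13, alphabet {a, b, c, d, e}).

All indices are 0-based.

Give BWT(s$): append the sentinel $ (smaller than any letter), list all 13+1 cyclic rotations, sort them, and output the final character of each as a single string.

cccadcebae$dda

rank  rotation        last
    0  $ddecaaedbcacc  c
    1  aaedbcacc$ddec  c
    2  acc$ddecaaedbc  c
    3  aedbcacc$ddeca  a
    4  bcacc$ddecaaed  d
    5  c$ddecaaedbcac  c
    6  caaedbcacc$dde  e
    7  cacc$ddecaaedb  b
    8  cc$ddecaaedbca  a
    9  dbcacc$ddecaae  e
   10  ddecaaedbcacc$  $
   11  decaaedbcacc$d  d
   12  ecaaedbcacc$dd  d
   13  edbcacc$ddecaa  a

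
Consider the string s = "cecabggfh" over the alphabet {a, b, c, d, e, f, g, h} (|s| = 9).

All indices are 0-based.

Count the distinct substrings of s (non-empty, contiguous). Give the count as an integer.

43

sorted suffixes:
  #0 SA[0]=3  'abggfh'
  #1 SA[1]=4  'bggfh'
  #2 SA[2]=2  'cabggfh'
  #3 SA[3]=0  'cecabggfh'
  #4 SA[4]=1  'ecabggfh'
  #5 SA[5]=7  'fh'
  #6 SA[6]=6  'gfh'
  #7 SA[7]=5  'ggfh'
  #8 SA[8]=8  'h'

SA = [3, 4, 2, 0, 1, 7, 6, 5, 8]
i: (SA[i-1],SA[i]) lcp shared
  1: (3,4) 0 ''
  2: (4,2) 0 ''
  3: (2,0) 1 'c'
  4: (0,1) 0 ''
  5: (1,7) 0 ''
  6: (7,6) 0 ''
  7: (6,5) 1 'g'
  8: (5,8) 0 ''

n(n+1)/2 = 9·10/2 = 45
Σ LCP = 0 + 0 + 0 + 1 + 0 + 0 + 0 + 1 + 0 = 2
distinct = 45 − 2 = 43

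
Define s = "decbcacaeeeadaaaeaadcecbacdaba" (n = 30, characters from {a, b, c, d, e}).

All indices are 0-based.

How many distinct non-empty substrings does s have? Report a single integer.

rank→(start, suffix):
  0 → (29, 'a')
  1 → (13, 'aaaeaadcecbacdaba')
  2 → (17, 'aadcecbacdaba')
  3 → (14, 'aaeaadcecbacdaba')
  4 → (27, 'aba')
  5 → (5, 'acaeeeadaaaeaadcecbacdaba')
  6 → (24, 'acdaba')
  7 → (11, 'adaaaeaadcecbacdaba')
  8 → (18, 'adcecbacdaba')
  9 → (15, 'aeaadcecbacdaba')
  10 → (7, 'aeeeadaaaeaadcecbacdaba')
  11 → (28, 'ba')
  12 → (23, 'bacdaba')
  13 → (3, 'bcacaeeeadaaaeaadcecbacdaba')
  14 → (4, 'cacaeeeadaaaeaadcecbacdaba')
  15 → (6, 'caeeeadaaaeaadcecbacdaba')
  16 → (22, 'cbacdaba')
  17 → (2, 'cbcacaeeeadaaaeaadcecbacdaba')
  18 → (25, 'cdaba')
  19 → (20, 'cecbacdaba')
  20 → (12, 'daaaeaadcecbacdaba')
  21 → (26, 'daba')
  22 → (19, 'dcecbacdaba')
  23 → (0, 'decbcacaeeeadaaaeaadcecbacdaba')
  24 → (16, 'eaadcecbacdaba')
  25 → (10, 'eadaaaeaadcecbacdaba')
  26 → (21, 'ecbacdaba')
  27 → (1, 'ecbcacaeeeadaaaeaadcecbacdaba')
  28 → (9, 'eeadaaaeaadcecbacdaba')
  29 → (8, 'eeeadaaaeaadcecbacdaba')

SA = [29, 13, 17, 14, 27, 5, 24, 11, 18, 15, 7, 28, 23, 3, 4, 6, 22, 2, 25, 20, 12, 26, 19, 0, 16, 10, 21, 1, 9, 8]
i: (SA[i-1],SA[i]) lcp shared
  1: (29,13) 1 'a'
  2: (13,17) 2 'aa'
  3: (17,14) 2 'aa'
  4: (14,27) 1 'a'
  5: (27,5) 1 'a'
  6: (5,24) 2 'ac'
  7: (24,11) 1 'a'
  8: (11,18) 2 'ad'
  9: (18,15) 1 'a'
  10: (15,7) 2 'ae'
  11: (7,28) 0 ''
  12: (28,23) 2 'ba'
  13: (23,3) 1 'b'
  14: (3,4) 0 ''
  15: (4,6) 2 'ca'
  16: (6,22) 1 'c'
  17: (22,2) 2 'cb'
  18: (2,25) 1 'c'
  19: (25,20) 1 'c'
  20: (20,12) 0 ''
  21: (12,26) 2 'da'
  22: (26,19) 1 'd'
  23: (19,0) 1 'd'
  24: (0,16) 0 ''
  25: (16,10) 2 'ea'
  26: (10,21) 1 'e'
  27: (21,1) 3 'ecb'
  28: (1,9) 1 'e'
  29: (9,8) 2 'ee'

n(n+1)/2 = 30·31/2 = 465
Σ LCP = 0 + 1 + 2 + 2 + 1 + 1 + 2 + 1 + 2 + 1 + 2 + 0 + 2 + 1 + 0 + 2 + 1 + 2 + 1 + 1 + 0 + 2 + 1 + 1 + 0 + 2 + 1 + 3 + 1 + 2 = 38
distinct = 465 − 38 = 427

427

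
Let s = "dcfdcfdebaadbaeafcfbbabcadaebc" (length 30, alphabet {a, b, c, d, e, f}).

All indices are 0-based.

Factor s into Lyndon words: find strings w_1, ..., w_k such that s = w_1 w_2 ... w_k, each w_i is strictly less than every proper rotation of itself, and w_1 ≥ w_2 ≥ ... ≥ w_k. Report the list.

["d", "cfdcfde", "b", "aadbaeafcfbbabcadaebc"]

emit factor 1: 'd' (i=0, period=1)
emit factor 2: 'cfdcfde' (i=1, period=7)
emit factor 3: 'b' (i=8, period=1)
emit factor 4: 'aadbaeafcfbbabcadaebc' (i=9, period=21)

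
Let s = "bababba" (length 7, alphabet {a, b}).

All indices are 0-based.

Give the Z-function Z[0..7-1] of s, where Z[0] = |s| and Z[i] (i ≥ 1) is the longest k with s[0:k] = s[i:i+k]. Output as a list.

[7, 0, 3, 0, 1, 2, 0]

Z[0]=7
i=1: i≥r, start 0; Z[1]=0
i=2: i≥r, start 0; Z[2]=3 grow→box=[2,5)
i=3: min(r-i=2, Z[1]=0)=0; Z[3]=0
i=4: min(r-i=1, Z[2]=3)=1; Z[4]=1
i=5: i≥r, start 0; Z[5]=2 grow→box=[5,7)
i=6: min(r-i=1, Z[1]=0)=0; Z[6]=0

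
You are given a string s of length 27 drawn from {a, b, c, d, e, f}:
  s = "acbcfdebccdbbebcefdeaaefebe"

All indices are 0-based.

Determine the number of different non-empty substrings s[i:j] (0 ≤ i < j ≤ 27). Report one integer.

347

rank→(start, suffix):
  0 → (20, 'aaefebe')
  1 → (0, 'acbcfdebccdbbebcefdeaaefebe')
  2 → (21, 'aefebe')
  3 → (11, 'bbebcefdeaaefebe')
  4 → (7, 'bccdbbebcefdeaaefebe')
  5 → (14, 'bcefdeaaefebe')
  6 → (2, 'bcfdebccdbbebcefdeaaefebe')
  7 → (25, 'be')
  8 → (12, 'bebcefdeaaefebe')
  9 → (1, 'cbcfdebccdbbebcefdeaaefebe')
  10 → (8, 'ccdbbebcefdeaaefebe')
  11 → (9, 'cdbbebcefdeaaefebe')
  12 → (15, 'cefdeaaefebe')
  13 → (3, 'cfdebccdbbebcefdeaaefebe')
  14 → (10, 'dbbebcefdeaaefebe')
  15 → (18, 'deaaefebe')
  16 → (5, 'debccdbbebcefdeaaefebe')
  17 → (26, 'e')
  18 → (19, 'eaaefebe')
  19 → (6, 'ebccdbbebcefdeaaefebe')
  20 → (13, 'ebcefdeaaefebe')
  21 → (24, 'ebe')
  22 → (16, 'efdeaaefebe')
  23 → (22, 'efebe')
  24 → (17, 'fdeaaefebe')
  25 → (4, 'fdebccdbbebcefdeaaefebe')
  26 → (23, 'febe')

SA = [20, 0, 21, 11, 7, 14, 2, 25, 12, 1, 8, 9, 15, 3, 10, 18, 5, 26, 19, 6, 13, 24, 16, 22, 17, 4, 23]
rank  pair      lcp
   1  s[20:],s[0:]  1  'a'
   2  s[0:],s[21:]  1  'a'
   3  s[21:],s[11:]  0  ''
   4  s[11:],s[7:]  1  'b'
   5  s[7:],s[14:]  2  'bc'
   6  s[14:],s[2:]  2  'bc'
   7  s[2:],s[25:]  1  'b'
   8  s[25:],s[12:]  2  'be'
   9  s[12:],s[1:]  0  ''
  10  s[1:],s[8:]  1  'c'
  11  s[8:],s[9:]  1  'c'
  12  s[9:],s[15:]  1  'c'
  13  s[15:],s[3:]  1  'c'
  14  s[3:],s[10:]  0  ''
  15  s[10:],s[18:]  1  'd'
  16  s[18:],s[5:]  2  'de'
  17  s[5:],s[26:]  0  ''
  18  s[26:],s[19:]  1  'e'
  19  s[19:],s[6:]  1  'e'
  20  s[6:],s[13:]  3  'ebc'
  21  s[13:],s[24:]  2  'eb'
  22  s[24:],s[16:]  1  'e'
  23  s[16:],s[22:]  2  'ef'
  24  s[22:],s[17:]  0  ''
  25  s[17:],s[4:]  3  'fde'
  26  s[4:],s[23:]  1  'f'

n(n+1)/2 = 27·28/2 = 378
Σ LCP = 0 + 1 + 1 + 0 + 1 + 2 + 2 + 1 + 2 + 0 + 1 + 1 + 1 + 1 + 0 + 1 + 2 + 0 + 1 + 1 + 3 + 2 + 1 + 2 + 0 + 3 + 1 = 31
distinct = 378 − 31 = 347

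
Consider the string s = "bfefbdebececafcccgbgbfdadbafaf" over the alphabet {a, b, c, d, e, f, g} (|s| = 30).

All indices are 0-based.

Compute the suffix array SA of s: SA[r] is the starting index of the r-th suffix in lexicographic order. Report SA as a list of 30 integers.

[23, 28, 26, 12, 25, 4, 7, 20, 0, 18, 11, 14, 15, 9, 16, 22, 24, 5, 6, 10, 8, 2, 29, 27, 3, 13, 21, 1, 19, 17]

sorted suffixes:
  #0 SA[0]=23  'adbafaf'
  #1 SA[1]=28  'af'
  #2 SA[2]=26  'afaf'
  #3 SA[3]=12  'afcccgbgbfdadbafaf'
  #4 SA[4]=25  'bafaf'
  #5 SA[5]=4  'bdebececafcccgbgbfdadbafaf'
  #6 SA[6]=7  'bececafcccgbgbfdadbafaf'
  #7 SA[7]=20  'bfdadbafaf'
  #8 SA[8]=0  'bfefbdebececafcccgbgbfdadbafaf'
  #9 SA[9]=18  'bgbfdadbafaf'
  #10 SA[10]=11  'cafcccgbgbfdadbafaf'
  #11 SA[11]=14  'cccgbgbfdadbafaf'
  #12 SA[12]=15  'ccgbgbfdadbafaf'
  #13 SA[13]=9  'cecafcccgbgbfdadbafaf'
  #14 SA[14]=16  'cgbgbfdadbafaf'
  #15 SA[15]=22  'dadbafaf'
  #16 SA[16]=24  'dbafaf'
  #17 SA[17]=5  'debececafcccgbgbfdadbafaf'
  #18 SA[18]=6  'ebececafcccgbgbfdadbafaf'
  #19 SA[19]=10  'ecafcccgbgbfdadbafaf'
  #20 SA[20]=8  'ececafcccgbgbfdadbafaf'
  #21 SA[21]=2  'efbdebececafcccgbgbfdadbafaf'
  #22 SA[22]=29  'f'
  #23 SA[23]=27  'faf'
  #24 SA[24]=3  'fbdebececafcccgbgbfdadbafaf'
  #25 SA[25]=13  'fcccgbgbfdadbafaf'
  #26 SA[26]=21  'fdadbafaf'
  #27 SA[27]=1  'fefbdebececafcccgbgbfdadbafaf'
  #28 SA[28]=19  'gbfdadbafaf'
  #29 SA[29]=17  'gbgbfdadbafaf'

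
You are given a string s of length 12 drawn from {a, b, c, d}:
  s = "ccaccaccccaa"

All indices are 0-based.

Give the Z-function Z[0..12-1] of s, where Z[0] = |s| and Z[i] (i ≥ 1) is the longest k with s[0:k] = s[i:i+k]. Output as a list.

Z[0]=12
i=1: outside box; Z[1]=1 grow→box=[1,2)
i=2: outside box; Z[2]=0
i=3: outside box; Z[3]=5 grow→box=[3,8)
i=4: min(r-i=4, Z[1]=1)=1; Z[4]=1
i=5: min(r-i=3, Z[2]=0)=0; Z[5]=0
i=6: min(r-i=2, Z[3]=5)=2; Z[6]=2
i=7: min(r-i=1, Z[4]=1)=1; Z[7]=2 grow→box=[7,9)
i=8: min(r-i=1, Z[1]=1)=1; Z[8]=3 grow→box=[8,11)
i=9: min(r-i=2, Z[1]=1)=1; Z[9]=1
i=10: min(r-i=1, Z[2]=0)=0; Z[10]=0
i=11: outside box; Z[11]=0

[12, 1, 0, 5, 1, 0, 2, 2, 3, 1, 0, 0]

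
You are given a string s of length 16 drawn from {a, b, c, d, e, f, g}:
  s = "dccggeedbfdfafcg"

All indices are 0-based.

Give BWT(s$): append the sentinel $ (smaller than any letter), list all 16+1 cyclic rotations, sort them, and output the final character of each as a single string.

rank  rotation           last
    0  $dccggeedbfdfafcg  g
    1  afcg$dccggeedbfdf  f
    2  bfdfafcg$dccggeed  d
    3  ccggeedbfdfafcg$d  d
    4  cg$dccggeedbfdfaf  f
    5  cggeedbfdfafcg$dc  c
    6  dbfdfafcg$dccggee  e
    7  dccggeedbfdfafcg$  $
    8  dfafcg$dccggeedbf  f
    9  edbfdfafcg$dccgge  e
   10  eedbfdfafcg$dccgg  g
   11  fafcg$dccggeedbfd  d
   12  fcg$dccggeedbfdfa  a
   13  fdfafcg$dccggeedb  b
   14  g$dccggeedbfdfafc  c
   15  geedbfdfafcg$dccg  g
   16  ggeedbfdfafcg$dcc  c

gfddfce$fegdabcgc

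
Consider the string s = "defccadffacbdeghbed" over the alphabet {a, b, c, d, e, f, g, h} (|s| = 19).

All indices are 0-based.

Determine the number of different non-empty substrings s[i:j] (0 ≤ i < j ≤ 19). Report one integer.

rank | idx | suffix
   0 |   9 | acbdeghbed
   1 |   5 | adffacbdeghbed
   2 |  11 | bdeghbed
   3 |  16 | bed
   4 |   4 | cadffacbdeghbed
   5 |  10 | cbdeghbed
   6 |   3 | ccadffacbdeghbed
   7 |  18 | d
   8 |   0 | defccadffacbdeghbed
   9 |  12 | deghbed
  10 |   6 | dffacbdeghbed
  11 |  17 | ed
  12 |   1 | efccadffacbdeghbed
  13 |  13 | eghbed
  14 |   8 | facbdeghbed
  15 |   2 | fccadffacbdeghbed
  16 |   7 | ffacbdeghbed
  17 |  14 | ghbed
  18 |  15 | hbed

SA = [9, 5, 11, 16, 4, 10, 3, 18, 0, 12, 6, 17, 1, 13, 8, 2, 7, 14, 15]
[i] adj suffixes → lcp
  [1] 9/5 → 1 ('a')
  [2] 5/11 → 0 ('')
  [3] 11/16 → 1 ('b')
  [4] 16/4 → 0 ('')
  [5] 4/10 → 1 ('c')
  [6] 10/3 → 1 ('c')
  [7] 3/18 → 0 ('')
  [8] 18/0 → 1 ('d')
  [9] 0/12 → 2 ('de')
  [10] 12/6 → 1 ('d')
  [11] 6/17 → 0 ('')
  [12] 17/1 → 1 ('e')
  [13] 1/13 → 1 ('e')
  [14] 13/8 → 0 ('')
  [15] 8/2 → 1 ('f')
  [16] 2/7 → 1 ('f')
  [17] 7/14 → 0 ('')
  [18] 14/15 → 0 ('')

n(n+1)/2 = 19·20/2 = 190
Σ LCP = 0 + 1 + 0 + 1 + 0 + 1 + 1 + 0 + 1 + 2 + 1 + 0 + 1 + 1 + 0 + 1 + 1 + 0 + 0 = 12
distinct = 190 − 12 = 178

178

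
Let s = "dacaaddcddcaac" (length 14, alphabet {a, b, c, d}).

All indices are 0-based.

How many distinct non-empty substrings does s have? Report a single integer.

rank | idx | suffix
   0 |  11 | aac
   1 |   3 | aaddcddcaac
   2 |  12 | ac
   3 |   1 | acaaddcddcaac
   4 |   4 | addcddcaac
   5 |  13 | c
   6 |  10 | caac
   7 |   2 | caaddcddcaac
   8 |   7 | cddcaac
   9 |   0 | dacaaddcddcaac
  10 |   9 | dcaac
  11 |   6 | dcddcaac
  12 |   8 | ddcaac
  13 |   5 | ddcddcaac

SA = [11, 3, 12, 1, 4, 13, 10, 2, 7, 0, 9, 6, 8, 5]
[i] adj suffixes → lcp
  [1] 11/3 → 2 ('aa')
  [2] 3/12 → 1 ('a')
  [3] 12/1 → 2 ('ac')
  [4] 1/4 → 1 ('a')
  [5] 4/13 → 0 ('')
  [6] 13/10 → 1 ('c')
  [7] 10/2 → 3 ('caa')
  [8] 2/7 → 1 ('c')
  [9] 7/0 → 0 ('')
  [10] 0/9 → 1 ('d')
  [11] 9/6 → 2 ('dc')
  [12] 6/8 → 1 ('d')
  [13] 8/5 → 3 ('ddc')

n(n+1)/2 = 14·15/2 = 105
Σ LCP = 0 + 2 + 1 + 2 + 1 + 0 + 1 + 3 + 1 + 0 + 1 + 2 + 1 + 3 = 18
distinct = 105 − 18 = 87

87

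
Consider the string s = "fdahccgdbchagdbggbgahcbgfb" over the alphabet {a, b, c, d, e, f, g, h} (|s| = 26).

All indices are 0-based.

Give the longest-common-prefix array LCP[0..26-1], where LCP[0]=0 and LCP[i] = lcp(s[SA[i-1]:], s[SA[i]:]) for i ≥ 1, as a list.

[0, 1, 3, 0, 1, 1, 2, 2, 0, 1, 1, 1, 0, 1, 2, 0, 1, 0, 1, 1, 3, 1, 1, 0, 1, 2]

rank→(start, suffix):
  0 → (11, 'agdbggbgahcbgfb')
  1 → (19, 'ahcbgfb')
  2 → (2, 'ahccgdbchagdbggbgahcbgfb')
  3 → (25, 'b')
  4 → (8, 'bchagdbggbgahcbgfb')
  5 → (17, 'bgahcbgfb')
  6 → (22, 'bgfb')
  7 → (14, 'bggbgahcbgfb')
  8 → (21, 'cbgfb')
  9 → (4, 'ccgdbchagdbggbgahcbgfb')
  10 → (5, 'cgdbchagdbggbgahcbgfb')
  11 → (9, 'chagdbggbgahcbgfb')
  12 → (1, 'dahccgdbchagdbggbgahcbgfb')
  13 → (7, 'dbchagdbggbgahcbgfb')
  14 → (13, 'dbggbgahcbgfb')
  15 → (24, 'fb')
  16 → (0, 'fdahccgdbchagdbggbgahcbgfb')
  17 → (18, 'gahcbgfb')
  18 → (16, 'gbgahcbgfb')
  19 → (6, 'gdbchagdbggbgahcbgfb')
  20 → (12, 'gdbggbgahcbgfb')
  21 → (23, 'gfb')
  22 → (15, 'ggbgahcbgfb')
  23 → (10, 'hagdbggbgahcbgfb')
  24 → (20, 'hcbgfb')
  25 → (3, 'hccgdbchagdbggbgahcbgfb')

SA = [11, 19, 2, 25, 8, 17, 22, 14, 21, 4, 5, 9, 1, 7, 13, 24, 0, 18, 16, 6, 12, 23, 15, 10, 20, 3]
rank  pair      lcp
   1  s[11:],s[19:]  1  'a'
   2  s[19:],s[2:]  3  'ahc'
   3  s[2:],s[25:]  0  ''
   4  s[25:],s[8:]  1  'b'
   5  s[8:],s[17:]  1  'b'
   6  s[17:],s[22:]  2  'bg'
   7  s[22:],s[14:]  2  'bg'
   8  s[14:],s[21:]  0  ''
   9  s[21:],s[4:]  1  'c'
  10  s[4:],s[5:]  1  'c'
  11  s[5:],s[9:]  1  'c'
  12  s[9:],s[1:]  0  ''
  13  s[1:],s[7:]  1  'd'
  14  s[7:],s[13:]  2  'db'
  15  s[13:],s[24:]  0  ''
  16  s[24:],s[0:]  1  'f'
  17  s[0:],s[18:]  0  ''
  18  s[18:],s[16:]  1  'g'
  19  s[16:],s[6:]  1  'g'
  20  s[6:],s[12:]  3  'gdb'
  21  s[12:],s[23:]  1  'g'
  22  s[23:],s[15:]  1  'g'
  23  s[15:],s[10:]  0  ''
  24  s[10:],s[20:]  1  'h'
  25  s[20:],s[3:]  2  'hc'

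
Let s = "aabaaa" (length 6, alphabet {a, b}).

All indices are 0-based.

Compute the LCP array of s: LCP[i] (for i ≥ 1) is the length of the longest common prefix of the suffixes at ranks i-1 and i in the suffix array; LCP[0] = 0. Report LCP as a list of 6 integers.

[0, 1, 2, 2, 1, 0]

rank→(start, suffix):
  0 → (5, 'a')
  1 → (4, 'aa')
  2 → (3, 'aaa')
  3 → (0, 'aabaaa')
  4 → (1, 'abaaa')
  5 → (2, 'baaa')

SA = [5, 4, 3, 0, 1, 2]
[i] adj suffixes → lcp
  [1] 5/4 → 1 ('a')
  [2] 4/3 → 2 ('aa')
  [3] 3/0 → 2 ('aa')
  [4] 0/1 → 1 ('a')
  [5] 1/2 → 0 ('')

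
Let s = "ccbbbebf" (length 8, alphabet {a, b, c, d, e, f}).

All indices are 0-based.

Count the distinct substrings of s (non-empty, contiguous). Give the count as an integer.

31

sorted suffixes:
  #0 SA[0]=2  'bbbebf'
  #1 SA[1]=3  'bbebf'
  #2 SA[2]=4  'bebf'
  #3 SA[3]=6  'bf'
  #4 SA[4]=1  'cbbbebf'
  #5 SA[5]=0  'ccbbbebf'
  #6 SA[6]=5  'ebf'
  #7 SA[7]=7  'f'

SA = [2, 3, 4, 6, 1, 0, 5, 7]
i: (SA[i-1],SA[i]) lcp shared
  1: (2,3) 2 'bb'
  2: (3,4) 1 'b'
  3: (4,6) 1 'b'
  4: (6,1) 0 ''
  5: (1,0) 1 'c'
  6: (0,5) 0 ''
  7: (5,7) 0 ''

n(n+1)/2 = 8·9/2 = 36
Σ LCP = 0 + 2 + 1 + 1 + 0 + 1 + 0 + 0 = 5
distinct = 36 − 5 = 31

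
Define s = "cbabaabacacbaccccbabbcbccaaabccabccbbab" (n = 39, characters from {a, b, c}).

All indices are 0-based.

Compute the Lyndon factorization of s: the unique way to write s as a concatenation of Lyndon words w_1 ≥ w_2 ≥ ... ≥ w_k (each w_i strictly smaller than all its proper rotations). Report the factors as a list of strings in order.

emit factor 1: 'c' (i=0, period=1)
emit factor 2: 'b' (i=1, period=1)
emit factor 3: 'ab' (i=2, period=2)
emit factor 4: 'aabacacbaccccbabbcbcc' (i=4, period=21)
emit factor 5: 'aaabccabccbbab' (i=25, period=14)

["c", "b", "ab", "aabacacbaccccbabbcbcc", "aaabccabccbbab"]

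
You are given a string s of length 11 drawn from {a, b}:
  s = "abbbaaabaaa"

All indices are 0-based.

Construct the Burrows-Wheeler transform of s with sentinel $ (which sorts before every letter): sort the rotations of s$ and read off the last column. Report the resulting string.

aaabbaa$abba

rank  rotation      last
    0  $abbbaaabaaa  a
    1  a$abbbaaabaa  a
    2  aa$abbbaaaba  a
    3  aaa$abbbaaab  b
    4  aaabaaa$abbb  b
    5  aabaaa$abbba  a
    6  abaaa$abbbaa  a
    7  abbbaaabaaa$  $
    8  baaa$abbbaaa  a
    9  baaabaaa$abb  b
   10  bbaaabaaa$ab  b
   11  bbbaaabaaa$a  a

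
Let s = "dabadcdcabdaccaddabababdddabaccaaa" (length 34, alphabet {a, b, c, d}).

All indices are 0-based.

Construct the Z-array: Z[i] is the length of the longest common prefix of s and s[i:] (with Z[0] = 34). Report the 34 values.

[34, 0, 0, 0, 1, 0, 1, 0, 0, 0, 2, 0, 0, 0, 0, 1, 4, 0, 0, 0, 0, 0, 0, 1, 1, 4, 0, 0, 0, 0, 0, 0, 0, 0]

Z[0]=34
i=1: fresh scan; Z[1]=0
i=2: fresh scan; Z[2]=0
i=3: fresh scan; Z[3]=0
i=4: fresh scan; Z[4]=1 grow→box=[4,5)
i=5: fresh scan; Z[5]=0
i=6: fresh scan; Z[6]=1 grow→box=[6,7)
i=7: fresh scan; Z[7]=0
i=8: fresh scan; Z[8]=0
i=9: fresh scan; Z[9]=0
i=10: fresh scan; Z[10]=2 grow→box=[10,12)
i=11: min(r-i=1, Z[1]=0)=0; Z[11]=0
i=12: fresh scan; Z[12]=0
i=13: fresh scan; Z[13]=0
i=14: fresh scan; Z[14]=0
i=15: fresh scan; Z[15]=1 grow→box=[15,16)
i=16: fresh scan; Z[16]=4 grow→box=[16,20)
i=17: min(r-i=3, Z[1]=0)=0; Z[17]=0
i=18: min(r-i=2, Z[2]=0)=0; Z[18]=0
i=19: min(r-i=1, Z[3]=0)=0; Z[19]=0
i=20: fresh scan; Z[20]=0
i=21: fresh scan; Z[21]=0
i=22: fresh scan; Z[22]=0
i=23: fresh scan; Z[23]=1 grow→box=[23,24)
i=24: fresh scan; Z[24]=1 grow→box=[24,25)
i=25: fresh scan; Z[25]=4 grow→box=[25,29)
i=26: min(r-i=3, Z[1]=0)=0; Z[26]=0
i=27: min(r-i=2, Z[2]=0)=0; Z[27]=0
i=28: min(r-i=1, Z[3]=0)=0; Z[28]=0
i=29: fresh scan; Z[29]=0
i=30: fresh scan; Z[30]=0
i=31: fresh scan; Z[31]=0
i=32: fresh scan; Z[32]=0
i=33: fresh scan; Z[33]=0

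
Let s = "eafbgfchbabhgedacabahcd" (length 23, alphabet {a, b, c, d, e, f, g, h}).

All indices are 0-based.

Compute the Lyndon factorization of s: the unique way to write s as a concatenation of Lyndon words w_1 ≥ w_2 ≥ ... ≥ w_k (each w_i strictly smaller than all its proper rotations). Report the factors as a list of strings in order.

emit factor 1: 'e' (i=0, period=1)
emit factor 2: 'afbgfchb' (i=1, period=8)
emit factor 3: 'abhgedac' (i=9, period=8)
emit factor 4: 'abahcd' (i=17, period=6)

["e", "afbgfchb", "abhgedac", "abahcd"]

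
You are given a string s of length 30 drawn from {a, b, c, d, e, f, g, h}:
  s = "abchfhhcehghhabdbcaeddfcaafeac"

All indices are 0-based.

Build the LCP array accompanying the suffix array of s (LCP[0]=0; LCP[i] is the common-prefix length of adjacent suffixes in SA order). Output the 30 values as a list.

[0, 1, 2, 1, 1, 1, 0, 2, 1, 0, 1, 2, 1, 1, 0, 1, 1, 0, 1, 1, 0, 1, 1, 0, 0, 1, 1, 1, 1, 2]

rank | idx | suffix
   0 |  24 | aafeac
   1 |   0 | abchfhhcehghhabdbcaeddfcaafeac
   2 |  13 | abdbcaeddfcaafeac
   3 |  28 | ac
   4 |  18 | aeddfcaafeac
   5 |  25 | afeac
   6 |  16 | bcaeddfcaafeac
   7 |   1 | bchfhhcehghhabdbcaeddfcaafeac
   8 |  14 | bdbcaeddfcaafeac
   9 |  29 | c
  10 |  23 | caafeac
  11 |  17 | caeddfcaafeac
  12 |   7 | cehghhabdbcaeddfcaafeac
  13 |   2 | chfhhcehghhabdbcaeddfcaafeac
  14 |  15 | dbcaeddfcaafeac
  15 |  20 | ddfcaafeac
  16 |  21 | dfcaafeac
  17 |  27 | eac
  18 |  19 | eddfcaafeac
  19 |   8 | ehghhabdbcaeddfcaafeac
  20 |  22 | fcaafeac
  21 |  26 | feac
  22 |   4 | fhhcehghhabdbcaeddfcaafeac
  23 |  10 | ghhabdbcaeddfcaafeac
  24 |  12 | habdbcaeddfcaafeac
  25 |   6 | hcehghhabdbcaeddfcaafeac
  26 |   3 | hfhhcehghhabdbcaeddfcaafeac
  27 |   9 | hghhabdbcaeddfcaafeac
  28 |  11 | hhabdbcaeddfcaafeac
  29 |   5 | hhcehghhabdbcaeddfcaafeac

SA = [24, 0, 13, 28, 18, 25, 16, 1, 14, 29, 23, 17, 7, 2, 15, 20, 21, 27, 19, 8, 22, 26, 4, 10, 12, 6, 3, 9, 11, 5]
rank  pair      lcp
   1  s[24:],s[0:]  1  'a'
   2  s[0:],s[13:]  2  'ab'
   3  s[13:],s[28:]  1  'a'
   4  s[28:],s[18:]  1  'a'
   5  s[18:],s[25:]  1  'a'
   6  s[25:],s[16:]  0  ''
   7  s[16:],s[1:]  2  'bc'
   8  s[1:],s[14:]  1  'b'
   9  s[14:],s[29:]  0  ''
  10  s[29:],s[23:]  1  'c'
  11  s[23:],s[17:]  2  'ca'
  12  s[17:],s[7:]  1  'c'
  13  s[7:],s[2:]  1  'c'
  14  s[2:],s[15:]  0  ''
  15  s[15:],s[20:]  1  'd'
  16  s[20:],s[21:]  1  'd'
  17  s[21:],s[27:]  0  ''
  18  s[27:],s[19:]  1  'e'
  19  s[19:],s[8:]  1  'e'
  20  s[8:],s[22:]  0  ''
  21  s[22:],s[26:]  1  'f'
  22  s[26:],s[4:]  1  'f'
  23  s[4:],s[10:]  0  ''
  24  s[10:],s[12:]  0  ''
  25  s[12:],s[6:]  1  'h'
  26  s[6:],s[3:]  1  'h'
  27  s[3:],s[9:]  1  'h'
  28  s[9:],s[11:]  1  'h'
  29  s[11:],s[5:]  2  'hh'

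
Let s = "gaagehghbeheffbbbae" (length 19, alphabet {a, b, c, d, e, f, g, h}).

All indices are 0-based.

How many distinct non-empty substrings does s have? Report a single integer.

175

sorted suffixes:
  #0 SA[0]=1  'aagehghbeheffbbbae'
  #1 SA[1]=17  'ae'
  #2 SA[2]=2  'agehghbeheffbbbae'
  #3 SA[3]=16  'bae'
  #4 SA[4]=15  'bbae'
  #5 SA[5]=14  'bbbae'
  #6 SA[6]=8  'beheffbbbae'
  #7 SA[7]=18  'e'
  #8 SA[8]=11  'effbbbae'
  #9 SA[9]=9  'eheffbbbae'
  #10 SA[10]=4  'ehghbeheffbbbae'
  #11 SA[11]=13  'fbbbae'
  #12 SA[12]=12  'ffbbbae'
  #13 SA[13]=0  'gaagehghbeheffbbbae'
  #14 SA[14]=3  'gehghbeheffbbbae'
  #15 SA[15]=6  'ghbeheffbbbae'
  #16 SA[16]=7  'hbeheffbbbae'
  #17 SA[17]=10  'heffbbbae'
  #18 SA[18]=5  'hghbeheffbbbae'

SA = [1, 17, 2, 16, 15, 14, 8, 18, 11, 9, 4, 13, 12, 0, 3, 6, 7, 10, 5]
i: (SA[i-1],SA[i]) lcp shared
  1: (1,17) 1 'a'
  2: (17,2) 1 'a'
  3: (2,16) 0 ''
  4: (16,15) 1 'b'
  5: (15,14) 2 'bb'
  6: (14,8) 1 'b'
  7: (8,18) 0 ''
  8: (18,11) 1 'e'
  9: (11,9) 1 'e'
  10: (9,4) 2 'eh'
  11: (4,13) 0 ''
  12: (13,12) 1 'f'
  13: (12,0) 0 ''
  14: (0,3) 1 'g'
  15: (3,6) 1 'g'
  16: (6,7) 0 ''
  17: (7,10) 1 'h'
  18: (10,5) 1 'h'

n(n+1)/2 = 19·20/2 = 190
Σ LCP = 0 + 1 + 1 + 0 + 1 + 2 + 1 + 0 + 1 + 1 + 2 + 0 + 1 + 0 + 1 + 1 + 0 + 1 + 1 = 15
distinct = 190 − 15 = 175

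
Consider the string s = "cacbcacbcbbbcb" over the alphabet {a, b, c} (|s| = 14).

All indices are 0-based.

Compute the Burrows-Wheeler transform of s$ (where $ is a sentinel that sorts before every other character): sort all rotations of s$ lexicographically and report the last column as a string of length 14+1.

bccccbcbc$bbbaa

rank  rotation         last
    0  $cacbcacbcbbbcb  b
    1  acbcacbcbbbcb$c  c
    2  acbcbbbcb$cacbc  c
    3  b$cacbcacbcbbbc  c
    4  bbbcb$cacbcacbc  c
    5  bbcb$cacbcacbcb  b
    6  bcacbcbbbcb$cac  c
    7  bcb$cacbcacbcbb  b
    8  bcbbbcb$cacbcac  c
    9  cacbcacbcbbbcb$  $
   10  cacbcbbbcb$cacb  b
   11  cb$cacbcacbcbbb  b
   12  cbbbcb$cacbcacb  b
   13  cbcacbcbbbcb$ca  a
   14  cbcbbbcb$cacbca  a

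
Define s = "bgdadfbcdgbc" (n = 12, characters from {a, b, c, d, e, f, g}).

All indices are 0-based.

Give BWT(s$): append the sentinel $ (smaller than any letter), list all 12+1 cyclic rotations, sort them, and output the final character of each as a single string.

rank  rotation       last
    0  $bgdadfbcdgbc  c
    1  adfbcdgbc$bgd  d
    2  bc$bgdadfbcdg  g
    3  bcdgbc$bgdadf  f
    4  bgdadfbcdgbc$  $
    5  c$bgdadfbcdgb  b
    6  cdgbc$bgdadfb  b
    7  dadfbcdgbc$bg  g
    8  dfbcdgbc$bgda  a
    9  dgbc$bgdadfbc  c
   10  fbcdgbc$bgdad  d
   11  gbc$bgdadfbcd  d
   12  gdadfbcdgbc$b  b

cdgf$bbgacddb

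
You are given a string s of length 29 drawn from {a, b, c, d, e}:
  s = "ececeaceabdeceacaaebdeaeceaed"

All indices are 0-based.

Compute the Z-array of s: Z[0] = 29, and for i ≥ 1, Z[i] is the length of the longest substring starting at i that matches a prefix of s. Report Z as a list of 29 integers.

Z[0]=29
i=1: outside box; Z[1]=0
i=2: outside box; Z[2]=3 grow→box=[2,5)
i=3: min(r-i=2, Z[1]=0)=0; Z[3]=0
i=4: min(r-i=1, Z[2]=3)=1; Z[4]=1
i=5: outside box; Z[5]=0
i=6: outside box; Z[6]=0
i=7: outside box; Z[7]=1 grow→box=[7,8)
i=8: outside box; Z[8]=0
i=9: outside box; Z[9]=0
i=10: outside box; Z[10]=0
i=11: outside box; Z[11]=3 grow→box=[11,14)
i=12: min(r-i=2, Z[1]=0)=0; Z[12]=0
i=13: min(r-i=1, Z[2]=3)=1; Z[13]=1
i=14: outside box; Z[14]=0
i=15: outside box; Z[15]=0
i=16: outside box; Z[16]=0
i=17: outside box; Z[17]=0
i=18: outside box; Z[18]=1 grow→box=[18,19)
i=19: outside box; Z[19]=0
i=20: outside box; Z[20]=0
i=21: outside box; Z[21]=1 grow→box=[21,22)
i=22: outside box; Z[22]=0
i=23: outside box; Z[23]=3 grow→box=[23,26)
i=24: min(r-i=2, Z[1]=0)=0; Z[24]=0
i=25: min(r-i=1, Z[2]=3)=1; Z[25]=1
i=26: outside box; Z[26]=0
i=27: outside box; Z[27]=1 grow→box=[27,28)
i=28: outside box; Z[28]=0

[29, 0, 3, 0, 1, 0, 0, 1, 0, 0, 0, 3, 0, 1, 0, 0, 0, 0, 1, 0, 0, 1, 0, 3, 0, 1, 0, 1, 0]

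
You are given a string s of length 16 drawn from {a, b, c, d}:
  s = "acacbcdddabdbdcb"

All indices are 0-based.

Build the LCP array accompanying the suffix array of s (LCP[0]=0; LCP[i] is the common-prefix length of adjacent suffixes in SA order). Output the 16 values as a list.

sorted suffixes:
  #0 SA[0]=9  'abdbdcb'
  #1 SA[1]=0  'acacbcdddabdbdcb'
  #2 SA[2]=2  'acbcdddabdbdcb'
  #3 SA[3]=15  'b'
  #4 SA[4]=4  'bcdddabdbdcb'
  #5 SA[5]=10  'bdbdcb'
  #6 SA[6]=12  'bdcb'
  #7 SA[7]=1  'cacbcdddabdbdcb'
  #8 SA[8]=14  'cb'
  #9 SA[9]=3  'cbcdddabdbdcb'
  #10 SA[10]=5  'cdddabdbdcb'
  #11 SA[11]=8  'dabdbdcb'
  #12 SA[12]=11  'dbdcb'
  #13 SA[13]=13  'dcb'
  #14 SA[14]=7  'ddabdbdcb'
  #15 SA[15]=6  'dddabdbdcb'

SA = [9, 0, 2, 15, 4, 10, 12, 1, 14, 3, 5, 8, 11, 13, 7, 6]
[i] adj suffixes → lcp
  [1] 9/0 → 1 ('a')
  [2] 0/2 → 2 ('ac')
  [3] 2/15 → 0 ('')
  [4] 15/4 → 1 ('b')
  [5] 4/10 → 1 ('b')
  [6] 10/12 → 2 ('bd')
  [7] 12/1 → 0 ('')
  [8] 1/14 → 1 ('c')
  [9] 14/3 → 2 ('cb')
  [10] 3/5 → 1 ('c')
  [11] 5/8 → 0 ('')
  [12] 8/11 → 1 ('d')
  [13] 11/13 → 1 ('d')
  [14] 13/7 → 1 ('d')
  [15] 7/6 → 2 ('dd')

[0, 1, 2, 0, 1, 1, 2, 0, 1, 2, 1, 0, 1, 1, 1, 2]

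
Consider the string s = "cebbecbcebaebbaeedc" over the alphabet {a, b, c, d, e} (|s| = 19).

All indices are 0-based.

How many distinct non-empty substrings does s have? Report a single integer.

rank | idx | suffix
   0 |  10 | aebbaeedc
   1 |  14 | aeedc
   2 |   9 | baebbaeedc
   3 |  13 | baeedc
   4 |  12 | bbaeedc
   5 |   2 | bbecbcebaebbaeedc
   6 |   6 | bcebaebbaeedc
   7 |   3 | becbcebaebbaeedc
   8 |  18 | c
   9 |   5 | cbcebaebbaeedc
  10 |   7 | cebaebbaeedc
  11 |   0 | cebbecbcebaebbaeedc
  12 |  17 | dc
  13 |   8 | ebaebbaeedc
  14 |  11 | ebbaeedc
  15 |   1 | ebbecbcebaebbaeedc
  16 |   4 | ecbcebaebbaeedc
  17 |  16 | edc
  18 |  15 | eedc

SA = [10, 14, 9, 13, 12, 2, 6, 3, 18, 5, 7, 0, 17, 8, 11, 1, 4, 16, 15]
i: (SA[i-1],SA[i]) lcp shared
  1: (10,14) 2 'ae'
  2: (14,9) 0 ''
  3: (9,13) 3 'bae'
  4: (13,12) 1 'b'
  5: (12,2) 2 'bb'
  6: (2,6) 1 'b'
  7: (6,3) 1 'b'
  8: (3,18) 0 ''
  9: (18,5) 1 'c'
  10: (5,7) 1 'c'
  11: (7,0) 3 'ceb'
  12: (0,17) 0 ''
  13: (17,8) 0 ''
  14: (8,11) 2 'eb'
  15: (11,1) 3 'ebb'
  16: (1,4) 1 'e'
  17: (4,16) 1 'e'
  18: (16,15) 1 'e'

n(n+1)/2 = 19·20/2 = 190
Σ LCP = 0 + 2 + 0 + 3 + 1 + 2 + 1 + 1 + 0 + 1 + 1 + 3 + 0 + 0 + 2 + 3 + 1 + 1 + 1 = 23
distinct = 190 − 23 = 167

167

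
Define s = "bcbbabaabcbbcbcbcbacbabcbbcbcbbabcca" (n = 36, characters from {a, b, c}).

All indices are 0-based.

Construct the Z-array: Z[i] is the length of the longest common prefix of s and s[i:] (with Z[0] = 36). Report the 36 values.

[36, 0, 1, 1, 0, 1, 0, 0, 4, 0, 1, 3, 0, 3, 0, 3, 0, 1, 0, 0, 1, 0, 4, 0, 1, 3, 0, 6, 0, 1, 1, 0, 2, 0, 0, 0]

Z[0]=36
i=1: fresh scan; Z[1]=0
i=2: fresh scan; Z[2]=1 scan→box=[2,3)
i=3: fresh scan; Z[3]=1 scan→box=[3,4)
i=4: fresh scan; Z[4]=0
i=5: fresh scan; Z[5]=1 scan→box=[5,6)
i=6: fresh scan; Z[6]=0
i=7: fresh scan; Z[7]=0
i=8: fresh scan; Z[8]=4 scan→box=[8,12)
i=9: min(r-i=3, Z[1]=0)=0; Z[9]=0
i=10: min(r-i=2, Z[2]=1)=1; Z[10]=1
i=11: min(r-i=1, Z[3]=1)=1; Z[11]=3 scan→box=[11,14)
i=12: min(r-i=2, Z[1]=0)=0; Z[12]=0
i=13: min(r-i=1, Z[2]=1)=1; Z[13]=3 scan→box=[13,16)
i=14: min(r-i=2, Z[1]=0)=0; Z[14]=0
i=15: min(r-i=1, Z[2]=1)=1; Z[15]=3 scan→box=[15,18)
i=16: min(r-i=2, Z[1]=0)=0; Z[16]=0
i=17: min(r-i=1, Z[2]=1)=1; Z[17]=1
i=18: fresh scan; Z[18]=0
i=19: fresh scan; Z[19]=0
i=20: fresh scan; Z[20]=1 scan→box=[20,21)
i=21: fresh scan; Z[21]=0
i=22: fresh scan; Z[22]=4 scan→box=[22,26)
i=23: min(r-i=3, Z[1]=0)=0; Z[23]=0
i=24: min(r-i=2, Z[2]=1)=1; Z[24]=1
i=25: min(r-i=1, Z[3]=1)=1; Z[25]=3 scan→box=[25,28)
i=26: min(r-i=2, Z[1]=0)=0; Z[26]=0
i=27: min(r-i=1, Z[2]=1)=1; Z[27]=6 scan→box=[27,33)
i=28: min(r-i=5, Z[1]=0)=0; Z[28]=0
i=29: min(r-i=4, Z[2]=1)=1; Z[29]=1
i=30: min(r-i=3, Z[3]=1)=1; Z[30]=1
i=31: min(r-i=2, Z[4]=0)=0; Z[31]=0
i=32: min(r-i=1, Z[5]=1)=1; Z[32]=2 scan→box=[32,34)
i=33: min(r-i=1, Z[1]=0)=0; Z[33]=0
i=34: fresh scan; Z[34]=0
i=35: fresh scan; Z[35]=0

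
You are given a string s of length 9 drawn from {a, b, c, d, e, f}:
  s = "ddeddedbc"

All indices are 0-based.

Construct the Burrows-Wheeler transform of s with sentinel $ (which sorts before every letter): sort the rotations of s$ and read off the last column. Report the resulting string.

cdbee$dddd

rank  rotation    last
    0  $ddeddedbc  c
    1  bc$ddedded  d
    2  c$ddeddedb  b
    3  dbc$ddedde  e
    4  ddedbc$dde  e
    5  ddeddedbc$  $
    6  dedbc$dded  d
    7  deddedbc$d  d
    8  edbc$ddedd  d
    9  eddedbc$dd  d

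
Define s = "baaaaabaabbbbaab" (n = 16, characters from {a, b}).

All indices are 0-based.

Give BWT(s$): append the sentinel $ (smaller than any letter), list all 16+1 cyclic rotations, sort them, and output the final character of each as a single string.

rank  rotation           last
    0  $baaaaabaabbbbaab  b
    1  aaaaabaabbbbaab$b  b
    2  aaaabaabbbbaab$ba  a
    3  aaabaabbbbaab$baa  a
    4  aab$baaaaabaabbbb  b
    5  aabaabbbbaab$baaa  a
    6  aabbbbaab$baaaaab  b
    7  ab$baaaaabaabbbba  a
    8  abaabbbbaab$baaaa  a
    9  abbbbaab$baaaaaba  a
   10  b$baaaaabaabbbbaa  a
   11  baaaaabaabbbbaab$  $
   12  baab$baaaaabaabbb  b
   13  baabbbbaab$baaaaa  a
   14  bbaab$baaaaabaabb  b
   15  bbbaab$baaaaabaab  b
   16  bbbbaab$baaaaabaa  a

bbaababaaaa$babba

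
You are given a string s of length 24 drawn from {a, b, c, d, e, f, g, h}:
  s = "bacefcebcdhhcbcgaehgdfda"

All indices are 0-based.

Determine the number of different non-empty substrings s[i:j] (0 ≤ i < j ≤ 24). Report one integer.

282

rank→(start, suffix):
  0 → (23, 'a')
  1 → (1, 'acefcebcdhhcbcgaehgdfda')
  2 → (16, 'aehgdfda')
  3 → (0, 'bacefcebcdhhcbcgaehgdfda')
  4 → (7, 'bcdhhcbcgaehgdfda')
  5 → (13, 'bcgaehgdfda')
  6 → (12, 'cbcgaehgdfda')
  7 → (8, 'cdhhcbcgaehgdfda')
  8 → (5, 'cebcdhhcbcgaehgdfda')
  9 → (2, 'cefcebcdhhcbcgaehgdfda')
  10 → (14, 'cgaehgdfda')
  11 → (22, 'da')
  12 → (20, 'dfda')
  13 → (9, 'dhhcbcgaehgdfda')
  14 → (6, 'ebcdhhcbcgaehgdfda')
  15 → (3, 'efcebcdhhcbcgaehgdfda')
  16 → (17, 'ehgdfda')
  17 → (4, 'fcebcdhhcbcgaehgdfda')
  18 → (21, 'fda')
  19 → (15, 'gaehgdfda')
  20 → (19, 'gdfda')
  21 → (11, 'hcbcgaehgdfda')
  22 → (18, 'hgdfda')
  23 → (10, 'hhcbcgaehgdfda')

SA = [23, 1, 16, 0, 7, 13, 12, 8, 5, 2, 14, 22, 20, 9, 6, 3, 17, 4, 21, 15, 19, 11, 18, 10]
rank  pair      lcp
   1  s[23:],s[1:]  1  'a'
   2  s[1:],s[16:]  1  'a'
   3  s[16:],s[0:]  0  ''
   4  s[0:],s[7:]  1  'b'
   5  s[7:],s[13:]  2  'bc'
   6  s[13:],s[12:]  0  ''
   7  s[12:],s[8:]  1  'c'
   8  s[8:],s[5:]  1  'c'
   9  s[5:],s[2:]  2  'ce'
  10  s[2:],s[14:]  1  'c'
  11  s[14:],s[22:]  0  ''
  12  s[22:],s[20:]  1  'd'
  13  s[20:],s[9:]  1  'd'
  14  s[9:],s[6:]  0  ''
  15  s[6:],s[3:]  1  'e'
  16  s[3:],s[17:]  1  'e'
  17  s[17:],s[4:]  0  ''
  18  s[4:],s[21:]  1  'f'
  19  s[21:],s[15:]  0  ''
  20  s[15:],s[19:]  1  'g'
  21  s[19:],s[11:]  0  ''
  22  s[11:],s[18:]  1  'h'
  23  s[18:],s[10:]  1  'h'

n(n+1)/2 = 24·25/2 = 300
Σ LCP = 0 + 1 + 1 + 0 + 1 + 2 + 0 + 1 + 1 + 2 + 1 + 0 + 1 + 1 + 0 + 1 + 1 + 0 + 1 + 0 + 1 + 0 + 1 + 1 = 18
distinct = 300 − 18 = 282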